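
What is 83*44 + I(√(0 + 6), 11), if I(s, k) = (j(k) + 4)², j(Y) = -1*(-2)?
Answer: 3688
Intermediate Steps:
j(Y) = 2
I(s, k) = 36 (I(s, k) = (2 + 4)² = 6² = 36)
83*44 + I(√(0 + 6), 11) = 83*44 + 36 = 3652 + 36 = 3688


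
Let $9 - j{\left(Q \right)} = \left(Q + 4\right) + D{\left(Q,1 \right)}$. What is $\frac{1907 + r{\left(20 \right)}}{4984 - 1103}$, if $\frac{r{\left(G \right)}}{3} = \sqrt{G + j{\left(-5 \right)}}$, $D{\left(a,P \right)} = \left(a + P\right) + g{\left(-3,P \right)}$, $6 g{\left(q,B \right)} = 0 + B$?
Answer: $\frac{1907}{3881} + \frac{\sqrt{1218}}{7762} \approx 0.49586$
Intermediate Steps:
$g{\left(q,B \right)} = \frac{B}{6}$ ($g{\left(q,B \right)} = \frac{0 + B}{6} = \frac{B}{6}$)
$D{\left(a,P \right)} = a + \frac{7 P}{6}$ ($D{\left(a,P \right)} = \left(a + P\right) + \frac{P}{6} = \left(P + a\right) + \frac{P}{6} = a + \frac{7 P}{6}$)
$j{\left(Q \right)} = \frac{23}{6} - 2 Q$ ($j{\left(Q \right)} = 9 - \left(\left(Q + 4\right) + \left(Q + \frac{7}{6} \cdot 1\right)\right) = 9 - \left(\left(4 + Q\right) + \left(Q + \frac{7}{6}\right)\right) = 9 - \left(\left(4 + Q\right) + \left(\frac{7}{6} + Q\right)\right) = 9 - \left(\frac{31}{6} + 2 Q\right) = \frac{23}{6} - 2 Q$)
$r{\left(G \right)} = 3 \sqrt{\frac{83}{6} + G}$ ($r{\left(G \right)} = 3 \sqrt{G + \left(\frac{23}{6} - -10\right)} = 3 \sqrt{G + \left(\frac{23}{6} + 10\right)} = 3 \sqrt{G + \frac{83}{6}} = 3 \sqrt{\frac{83}{6} + G}$)
$\frac{1907 + r{\left(20 \right)}}{4984 - 1103} = \frac{1907 + \frac{\sqrt{498 + 36 \cdot 20}}{2}}{4984 - 1103} = \frac{1907 + \frac{\sqrt{498 + 720}}{2}}{3881} = \left(1907 + \frac{\sqrt{1218}}{2}\right) \frac{1}{3881} = \frac{1907}{3881} + \frac{\sqrt{1218}}{7762}$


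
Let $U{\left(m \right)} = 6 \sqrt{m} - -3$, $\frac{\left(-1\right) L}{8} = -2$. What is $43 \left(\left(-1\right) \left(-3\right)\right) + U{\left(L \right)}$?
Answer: $156$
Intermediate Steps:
$L = 16$ ($L = \left(-8\right) \left(-2\right) = 16$)
$U{\left(m \right)} = 3 + 6 \sqrt{m}$ ($U{\left(m \right)} = 6 \sqrt{m} + 3 = 3 + 6 \sqrt{m}$)
$43 \left(\left(-1\right) \left(-3\right)\right) + U{\left(L \right)} = 43 \left(\left(-1\right) \left(-3\right)\right) + \left(3 + 6 \sqrt{16}\right) = 43 \cdot 3 + \left(3 + 6 \cdot 4\right) = 129 + \left(3 + 24\right) = 129 + 27 = 156$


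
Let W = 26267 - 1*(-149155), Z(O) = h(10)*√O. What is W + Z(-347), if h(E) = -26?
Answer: 175422 - 26*I*√347 ≈ 1.7542e+5 - 484.33*I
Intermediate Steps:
Z(O) = -26*√O
W = 175422 (W = 26267 + 149155 = 175422)
W + Z(-347) = 175422 - 26*I*√347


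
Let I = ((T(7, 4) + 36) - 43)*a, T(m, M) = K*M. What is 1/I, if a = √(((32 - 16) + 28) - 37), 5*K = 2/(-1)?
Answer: -5*√7/301 ≈ -0.043949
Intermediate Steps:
K = -⅖ (K = (2/(-1))/5 = (2*(-1))/5 = (⅕)*(-2) = -⅖ ≈ -0.40000)
a = √7 (a = √((16 + 28) - 37) = √(44 - 37) = √7 ≈ 2.6458)
T(m, M) = -2*M/5
I = -43*√7/5 (I = ((-⅖*4 + 36) - 43)*√7 = ((-8/5 + 36) - 43)*√7 = (172/5 - 43)*√7 = -43*√7/5 ≈ -22.753)
1/I = 1/(-43*√7/5) = -5*√7/301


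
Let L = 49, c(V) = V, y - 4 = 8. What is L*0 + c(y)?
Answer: 12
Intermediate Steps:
y = 12 (y = 4 + 8 = 12)
L*0 + c(y) = 49*0 + 12 = 0 + 12 = 12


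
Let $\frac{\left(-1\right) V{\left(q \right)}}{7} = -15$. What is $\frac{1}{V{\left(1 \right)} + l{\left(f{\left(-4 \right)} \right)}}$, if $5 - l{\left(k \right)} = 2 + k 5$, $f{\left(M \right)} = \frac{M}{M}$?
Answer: $\frac{1}{103} \approx 0.0097087$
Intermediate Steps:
$V{\left(q \right)} = 105$ ($V{\left(q \right)} = \left(-7\right) \left(-15\right) = 105$)
$f{\left(M \right)} = 1$
$l{\left(k \right)} = 3 - 5 k$ ($l{\left(k \right)} = 5 - \left(2 + k 5\right) = 5 - \left(2 + 5 k\right) = 3 - 5 k$)
$\frac{1}{V{\left(1 \right)} + l{\left(f{\left(-4 \right)} \right)}} = \frac{1}{105 + \left(3 - 5\right)} = \frac{1}{105 - 2} = \frac{1}{103}$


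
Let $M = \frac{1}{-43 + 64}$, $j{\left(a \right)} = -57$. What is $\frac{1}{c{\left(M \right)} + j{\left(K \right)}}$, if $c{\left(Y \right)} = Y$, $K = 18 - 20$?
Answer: $- \frac{21}{1196} \approx -0.017559$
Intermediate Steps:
$K = -2$
$M = \frac{1}{21} \approx 0.047619$
$\frac{1}{c{\left(M \right)} + j{\left(K \right)}} = \frac{1}{\frac{1}{21} - 57} = \frac{1}{- \frac{1196}{21}} = - \frac{21}{1196}$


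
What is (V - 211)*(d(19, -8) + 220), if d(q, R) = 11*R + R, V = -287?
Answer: -61752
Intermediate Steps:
d(q, R) = 12*R
(V - 211)*(d(19, -8) + 220) = (-287 - 211)*(12*(-8) + 220) = -498*(-96 + 220) = -498*124 = -61752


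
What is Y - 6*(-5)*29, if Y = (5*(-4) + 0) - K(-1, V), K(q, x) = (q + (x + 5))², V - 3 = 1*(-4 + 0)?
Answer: 841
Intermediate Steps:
V = -1 (V = 3 + 1*(-4 + 0) = 3 + 1*(-4) = 3 - 4 = -1)
K(q, x) = (5 + q + x)² (K(q, x) = (q + (5 + x))² = (5 + q + x)²)
Y = -29 (Y = (5*(-4) + 0) - (5 - 1 - 1)² = (-20 + 0) - 1*3² = -20 - 1*9 = -20 - 9 = -29)
Y - 6*(-5)*29 = -29 - 6*(-5)*29 = -29 + 30*29 = -29 + 870 = 841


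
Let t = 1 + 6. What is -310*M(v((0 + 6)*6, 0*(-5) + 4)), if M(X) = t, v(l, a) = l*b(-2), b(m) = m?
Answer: -2170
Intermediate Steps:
t = 7
v(l, a) = -2*l (v(l, a) = l*(-2) = -2*l)
M(X) = 7
-310*M(v((0 + 6)*6, 0*(-5) + 4)) = -310*7 = -2170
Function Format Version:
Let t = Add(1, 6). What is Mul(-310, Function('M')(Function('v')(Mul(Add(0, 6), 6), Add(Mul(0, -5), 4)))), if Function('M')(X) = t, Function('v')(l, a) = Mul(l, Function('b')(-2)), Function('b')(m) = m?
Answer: -2170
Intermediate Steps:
t = 7
Function('v')(l, a) = Mul(-2, l) (Function('v')(l, a) = Mul(l, -2) = Mul(-2, l))
Function('M')(X) = 7
Mul(-310, Function('M')(Function('v')(Mul(Add(0, 6), 6), Add(Mul(0, -5), 4)))) = Mul(-310, 7) = -2170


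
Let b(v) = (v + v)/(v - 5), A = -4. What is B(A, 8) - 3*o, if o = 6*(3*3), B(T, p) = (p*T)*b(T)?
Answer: -1714/9 ≈ -190.44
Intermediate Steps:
b(v) = 2*v/(-5 + v) (b(v) = (2*v)/(-5 + v) = 2*v/(-5 + v))
B(T, p) = 2*p*T²/(-5 + T) (B(T, p) = (p*T)*(2*T/(-5 + T)) = (T*p)*(2*T/(-5 + T)) = 2*p*T²/(-5 + T))
o = 54 (o = 6*9 = 54)
B(A, 8) - 3*o = 2*8*(-4)²/(-5 - 4) - 3*54 = 2*8*16/(-9) - 162 = 2*8*16*(-⅑) - 162 = -256/9 - 162 = -1714/9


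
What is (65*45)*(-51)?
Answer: -149175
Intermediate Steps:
(65*45)*(-51) = 2925*(-51) = -149175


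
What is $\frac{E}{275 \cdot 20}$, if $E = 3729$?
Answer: $\frac{339}{500} \approx 0.678$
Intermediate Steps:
$\frac{E}{275 \cdot 20} = \frac{3729}{275 \cdot 20} = \frac{3729}{5500} = 3729 \cdot \frac{1}{5500} = \frac{339}{500}$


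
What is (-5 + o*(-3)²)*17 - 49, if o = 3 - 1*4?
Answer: -287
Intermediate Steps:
o = -1 (o = 3 - 4 = -1)
(-5 + o*(-3)²)*17 - 49 = (-5 - 1*(-3)²)*17 - 49 = (-5 - 1*9)*17 - 49 = (-5 - 9)*17 - 49 = -14*17 - 49 = -238 - 49 = -287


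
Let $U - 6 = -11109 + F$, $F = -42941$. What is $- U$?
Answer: $54044$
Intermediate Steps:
$U = -54044$ ($U = 6 - 54050 = -54044$)
$- U = \left(-1\right) \left(-54044\right) = 54044$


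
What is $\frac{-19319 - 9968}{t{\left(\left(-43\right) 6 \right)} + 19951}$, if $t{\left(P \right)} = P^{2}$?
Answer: $- \frac{29287}{86515} \approx -0.33852$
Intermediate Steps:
$\frac{-19319 - 9968}{t{\left(\left(-43\right) 6 \right)} + 19951} = \frac{-19319 - 9968}{\left(\left(-43\right) 6\right)^{2} + 19951} = - \frac{29287}{\left(-258\right)^{2} + 19951} = - \frac{29287}{66564 + 19951} = - \frac{29287}{86515}$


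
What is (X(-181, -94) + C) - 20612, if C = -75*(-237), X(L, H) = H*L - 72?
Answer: 14105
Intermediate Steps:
X(L, H) = -72 + H*L
C = 17775
(X(-181, -94) + C) - 20612 = ((-72 - 94*(-181)) + 17775) - 20612 = ((-72 + 17014) + 17775) - 20612 = (16942 + 17775) - 20612 = 34717 - 20612 = 14105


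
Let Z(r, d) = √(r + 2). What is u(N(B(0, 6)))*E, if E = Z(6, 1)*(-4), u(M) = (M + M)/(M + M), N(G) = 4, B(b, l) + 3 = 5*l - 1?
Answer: -8*√2 ≈ -11.314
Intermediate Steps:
B(b, l) = -4 + 5*l (B(b, l) = -3 + (5*l - 1) = -3 + (-1 + 5*l) = -4 + 5*l)
Z(r, d) = √(2 + r)
u(M) = 1 (u(M) = (2*M)/((2*M)) = (2*M)*(1/(2*M)) = 1)
E = -8*√2 (E = √(2 + 6)*(-4) = √8*(-4) = (2*√2)*(-4) = -8*√2 ≈ -11.314)
u(N(B(0, 6)))*E = 1*(-8*√2) = -8*√2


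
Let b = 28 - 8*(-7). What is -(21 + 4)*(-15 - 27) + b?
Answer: 1134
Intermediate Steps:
b = 84 (b = 28 - 1*(-56) = 28 + 56 = 84)
-(21 + 4)*(-15 - 27) + b = -(21 + 4)*(-15 - 27) + 84 = -25*(-42) + 84 = -1*(-1050) + 84 = 1050 + 84 = 1134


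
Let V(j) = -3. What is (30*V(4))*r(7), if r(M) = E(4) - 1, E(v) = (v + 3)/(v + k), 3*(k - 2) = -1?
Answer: -360/17 ≈ -21.176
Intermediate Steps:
k = 5/3 (k = 2 + (⅓)*(-1) = 2 - ⅓ = 5/3 ≈ 1.6667)
E(v) = (3 + v)/(5/3 + v) (E(v) = (v + 3)/(v + 5/3) = (3 + v)/(5/3 + v))
r(M) = 4/17 (r(M) = 3*(3 + 4)/(5 + 3*4) - 1 = 3*7/(5 + 12) - 1 = 3*7/17 - 1 = 3*(1/17)*7 - 1 = 21/17 - 1 = 4/17)
(30*V(4))*r(7) = (30*(-3))*(4/17) = -90*4/17 = -360/17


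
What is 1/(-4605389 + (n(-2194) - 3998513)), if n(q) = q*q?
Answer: -1/3790266 ≈ -2.6383e-7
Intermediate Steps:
n(q) = q²
1/(-4605389 + (n(-2194) - 3998513)) = 1/(-4605389 + ((-2194)² - 3998513)) = 1/(-4605389 + (4813636 - 3998513)) = 1/(-4605389 + 815123) = 1/(-3790266) = -1/3790266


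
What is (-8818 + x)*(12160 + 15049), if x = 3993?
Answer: -131283425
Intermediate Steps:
(-8818 + x)*(12160 + 15049) = (-8818 + 3993)*(12160 + 15049) = -4825*27209 = -131283425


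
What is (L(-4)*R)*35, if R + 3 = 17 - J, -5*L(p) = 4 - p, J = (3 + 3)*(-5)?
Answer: -2464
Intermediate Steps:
J = -30 (J = 6*(-5) = -30)
L(p) = -⅘ + p/5 (L(p) = -(4 - p)/5 = -⅘ + p/5)
R = 44 (R = -3 + (17 - 1*(-30)) = -3 + (17 + 30) = -3 + 47 = 44)
(L(-4)*R)*35 = ((-⅘ + (⅕)*(-4))*44)*35 = ((-⅘ - ⅘)*44)*35 = -8/5*44*35 = -352/5*35 = -2464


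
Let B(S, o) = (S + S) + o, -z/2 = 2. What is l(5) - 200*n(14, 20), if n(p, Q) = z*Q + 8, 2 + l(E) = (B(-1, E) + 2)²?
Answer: 14423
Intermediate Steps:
z = -4 (z = -2*2 = -4)
B(S, o) = o + 2*S (B(S, o) = 2*S + o = o + 2*S)
l(E) = -2 + E² (l(E) = -2 + ((E + 2*(-1)) + 2)² = -2 + ((E - 2) + 2)² = -2 + ((-2 + E) + 2)² = -2 + E²)
n(p, Q) = 8 - 4*Q (n(p, Q) = -4*Q + 8 = 8 - 4*Q)
l(5) - 200*n(14, 20) = (-2 + 5²) - 200*(8 - 4*20) = (-2 + 25) - 200*(8 - 80) = 23 - 200*(-72) = 23 + 14400 = 14423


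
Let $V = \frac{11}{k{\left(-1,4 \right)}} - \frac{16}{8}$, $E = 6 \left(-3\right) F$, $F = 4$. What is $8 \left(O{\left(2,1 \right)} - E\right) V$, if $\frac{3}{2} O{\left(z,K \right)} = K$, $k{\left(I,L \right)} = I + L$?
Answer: $\frac{8720}{9} \approx 968.89$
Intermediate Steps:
$O{\left(z,K \right)} = \frac{2 K}{3}$
$E = -72$ ($E = 6 \left(-3\right) 4 = \left(-18\right) 4 = -72$)
$V = \frac{5}{3}$ ($V = \frac{11}{-1 + 4} - \frac{16}{8} = \frac{11}{3} - 2 = \frac{5}{3} \approx 1.6667$)
$8 \left(O{\left(2,1 \right)} - E\right) V = 8 \left(\frac{2}{3} \cdot 1 - -72\right) \frac{5}{3} = 8 \left(\frac{2}{3} + 72\right) \frac{5}{3} = 8 \cdot \frac{218}{3} \cdot \frac{5}{3} = \frac{1744}{3} \cdot \frac{5}{3} = \frac{8720}{9}$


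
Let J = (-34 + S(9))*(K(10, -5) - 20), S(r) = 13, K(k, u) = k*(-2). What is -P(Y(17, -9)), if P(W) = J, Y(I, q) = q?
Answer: -840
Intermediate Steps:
K(k, u) = -2*k
J = 840 (J = (-34 + 13)*(-2*10 - 20) = -21*(-20 - 20) = -21*(-40) = 840)
P(W) = 840
-P(Y(17, -9)) = -1*840 = -840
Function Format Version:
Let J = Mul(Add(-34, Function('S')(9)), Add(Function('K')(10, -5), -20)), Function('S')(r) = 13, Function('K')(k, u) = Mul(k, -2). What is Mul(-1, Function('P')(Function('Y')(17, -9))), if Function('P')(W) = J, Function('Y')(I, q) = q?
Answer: -840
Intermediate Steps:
Function('K')(k, u) = Mul(-2, k)
J = 840 (J = Mul(Add(-34, 13), Add(Mul(-2, 10), -20)) = Mul(-21, Add(-20, -20)) = Mul(-21, -40) = 840)
Function('P')(W) = 840
Mul(-1, Function('P')(Function('Y')(17, -9))) = Mul(-1, 840) = -840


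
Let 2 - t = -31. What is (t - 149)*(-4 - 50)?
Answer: 6264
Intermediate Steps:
t = 33 (t = 2 - 1*(-31) = 2 + 31 = 33)
(t - 149)*(-4 - 50) = (33 - 149)*(-4 - 50) = -116*(-54) = 6264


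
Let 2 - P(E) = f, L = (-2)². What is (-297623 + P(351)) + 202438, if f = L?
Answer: -95187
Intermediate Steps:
L = 4
f = 4
P(E) = -2 (P(E) = 2 - 1*4 = 2 - 4 = -2)
(-297623 + P(351)) + 202438 = (-297623 - 2) + 202438 = -297625 + 202438 = -95187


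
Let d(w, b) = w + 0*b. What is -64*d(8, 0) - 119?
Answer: -631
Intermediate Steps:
d(w, b) = w (d(w, b) = w + 0 = w)
-64*d(8, 0) - 119 = -64*8 - 119 = -512 - 119 = -631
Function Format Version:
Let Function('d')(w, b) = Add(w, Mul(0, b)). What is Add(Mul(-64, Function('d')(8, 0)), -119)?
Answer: -631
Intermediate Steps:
Function('d')(w, b) = w (Function('d')(w, b) = Add(w, 0) = w)
Add(Mul(-64, Function('d')(8, 0)), -119) = Add(Mul(-64, 8), -119) = Add(-512, -119) = -631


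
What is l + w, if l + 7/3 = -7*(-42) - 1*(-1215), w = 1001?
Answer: 7523/3 ≈ 2507.7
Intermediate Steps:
l = 4520/3 (l = -7/3 + (-7*(-42) - 1*(-1215)) = -7/3 + (294 + 1215) = -7/3 + 1509 = 4520/3 ≈ 1506.7)
l + w = 4520/3 + 1001 = 7523/3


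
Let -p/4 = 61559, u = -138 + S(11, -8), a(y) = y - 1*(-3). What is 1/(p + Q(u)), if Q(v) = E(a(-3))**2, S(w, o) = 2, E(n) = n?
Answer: -1/246236 ≈ -4.0611e-6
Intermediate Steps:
a(y) = 3 + y (a(y) = y + 3 = 3 + y)
u = -136 (u = -138 + 2 = -136)
Q(v) = 0 (Q(v) = (3 - 3)**2 = 0**2 = 0)
p = -246236 (p = -4*61559 = -246236)
1/(p + Q(u)) = 1/(-246236 + 0) = 1/(-246236) = -1/246236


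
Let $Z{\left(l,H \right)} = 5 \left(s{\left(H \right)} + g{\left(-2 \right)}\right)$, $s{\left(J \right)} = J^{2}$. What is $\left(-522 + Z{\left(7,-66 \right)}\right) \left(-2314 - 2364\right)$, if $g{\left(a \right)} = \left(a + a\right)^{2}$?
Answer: $-99819164$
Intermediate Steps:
$g{\left(a \right)} = 4 a^{2}$ ($g{\left(a \right)} = \left(2 a\right)^{2} = 4 a^{2}$)
$Z{\left(l,H \right)} = 80 + 5 H^{2}$ ($Z{\left(l,H \right)} = 5 \left(H^{2} + 4 \left(-2\right)^{2}\right) = 5 \left(H^{2} + 4 \cdot 4\right) = 5 \left(H^{2} + 16\right) = 5 \left(16 + H^{2}\right) = 80 + 5 H^{2}$)
$\left(-522 + Z{\left(7,-66 \right)}\right) \left(-2314 - 2364\right) = \left(-522 + \left(80 + 5 \left(-66\right)^{2}\right)\right) \left(-2314 - 2364\right) = \left(-522 + \left(80 + 5 \cdot 4356\right)\right) \left(-4678\right) = \left(-522 + \left(80 + 21780\right)\right) \left(-4678\right) = \left(-522 + 21860\right) \left(-4678\right) = 21338 \left(-4678\right) = -99819164$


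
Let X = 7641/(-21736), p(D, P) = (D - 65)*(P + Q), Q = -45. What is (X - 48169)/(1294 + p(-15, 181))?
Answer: 1047009025/208361296 ≈ 5.0250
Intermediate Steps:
p(D, P) = (-65 + D)*(-45 + P) (p(D, P) = (D - 65)*(P - 45) = (-65 + D)*(-45 + P))
X = -7641/21736 (X = 7641*(-1/21736) = -7641/21736 ≈ -0.35154)
(X - 48169)/(1294 + p(-15, 181)) = (-7641/21736 - 48169)/(1294 + (2925 - 65*181 - 45*(-15) - 15*181)) = -1047009025/(21736*(1294 + (2925 - 11765 + 675 - 2715))) = -1047009025/(21736*(1294 - 10880)) = -1047009025/21736/(-9586) = -1047009025/21736*(-1/9586) = 1047009025/208361296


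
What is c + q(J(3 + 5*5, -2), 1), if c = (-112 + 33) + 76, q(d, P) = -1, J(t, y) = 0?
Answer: -4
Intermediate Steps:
c = -3 (c = -79 + 76 = -3)
c + q(J(3 + 5*5, -2), 1) = -3 - 1 = -4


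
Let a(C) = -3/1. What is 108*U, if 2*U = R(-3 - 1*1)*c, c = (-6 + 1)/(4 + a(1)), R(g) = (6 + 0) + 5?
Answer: -2970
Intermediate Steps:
R(g) = 11 (R(g) = 6 + 5 = 11)
a(C) = -3 (a(C) = -3*1 = -3)
c = -5 (c = (-6 + 1)/(4 - 3) = -5/1 = -5*1 = -5)
U = -55/2 (U = (11*(-5))/2 = (½)*(-55) = -55/2 ≈ -27.500)
108*U = 108*(-55/2) = -2970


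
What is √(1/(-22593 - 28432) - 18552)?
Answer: I*√1932042849841/10205 ≈ 136.21*I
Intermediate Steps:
√(1/(-22593 - 28432) - 18552) = √(1/(-51025) - 18552) = √(-1/51025 - 18552) = √(-946615801/51025) = I*√1932042849841/10205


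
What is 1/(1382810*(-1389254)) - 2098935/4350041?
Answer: -4032210135703566941/8356752072316273340 ≈ -0.48251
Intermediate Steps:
1/(1382810*(-1389254)) - 2098935/4350041 = (1/1382810)*(-1/1389254) - 2098935*1/4350041 = -1/1921074323740 - 2098935/4350041 = -4032210135703566941/8356752072316273340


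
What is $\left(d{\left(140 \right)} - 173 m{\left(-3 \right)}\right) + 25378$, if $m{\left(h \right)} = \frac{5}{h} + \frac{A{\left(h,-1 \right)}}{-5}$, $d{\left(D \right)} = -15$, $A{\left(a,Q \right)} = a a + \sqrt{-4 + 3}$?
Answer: $\frac{389441}{15} + \frac{173 i}{5} \approx 25963.0 + 34.6 i$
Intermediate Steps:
$A{\left(a,Q \right)} = i + a^{2}$ ($A{\left(a,Q \right)} = a^{2} + \sqrt{-1} = a^{2} + i = i + a^{2}$)
$m{\left(h \right)} = \frac{5}{h} - \frac{i}{5} - \frac{h^{2}}{5}$ ($m{\left(h \right)} = \frac{5}{h} + \frac{i + h^{2}}{-5} = \frac{5}{h} + \left(i + h^{2}\right) \left(- \frac{1}{5}\right) = \frac{5}{h} - \left(\frac{i}{5} + \frac{h^{2}}{5}\right) = \frac{5}{h} - \frac{i}{5} - \frac{h^{2}}{5}$)
$\left(d{\left(140 \right)} - 173 m{\left(-3 \right)}\right) + 25378 = \left(-15 - 173 \frac{25 - \left(-3\right)^{3} - i \left(-3\right)}{5 \left(-3\right)}\right) + 25378 = \left(-15 - 173 \cdot \frac{1}{5} \left(- \frac{1}{3}\right) \left(25 - -27 + 3 i\right)\right) + 25378 = \left(-15 - 173 \cdot \frac{1}{5} \left(- \frac{1}{3}\right) \left(25 + 27 + 3 i\right)\right) + 25378 = \left(-15 - 173 \cdot \frac{1}{5} \left(- \frac{1}{3}\right) \left(52 + 3 i\right)\right) + 25378 = \left(-15 - 173 \left(- \frac{52}{15} - \frac{i}{5}\right)\right) + 25378 = \left(-15 + \left(\frac{8996}{15} + \frac{173 i}{5}\right)\right) + 25378 = \left(\frac{8771}{15} + \frac{173 i}{5}\right) + 25378 = \frac{389441}{15} + \frac{173 i}{5}$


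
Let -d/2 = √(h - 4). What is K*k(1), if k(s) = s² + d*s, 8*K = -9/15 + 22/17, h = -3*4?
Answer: 59/680 - 59*I/85 ≈ 0.086765 - 0.69412*I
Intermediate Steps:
h = -12
K = 59/680 (K = (-9/15 + 22/17)/8 = (-9*1/15 + 22*(1/17))/8 = (-⅗ + 22/17)/8 = (⅛)*(59/85) = 59/680 ≈ 0.086765)
d = -8*I (d = -2*√(-12 - 4) = -8*I ≈ -8.0*I)
k(s) = s² - 8*I*s (k(s) = s² + (-8*I)*s = s² - 8*I*s)
K*k(1) = 59*(1*(1 - 8*I))/680 = 59*(1 - 8*I)/680 = 59/680 - 59*I/85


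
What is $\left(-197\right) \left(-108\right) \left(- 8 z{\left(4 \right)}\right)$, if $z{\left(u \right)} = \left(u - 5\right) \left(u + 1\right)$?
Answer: $851040$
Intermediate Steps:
$z{\left(u \right)} = \left(1 + u\right) \left(-5 + u\right)$ ($z{\left(u \right)} = \left(-5 + u\right) \left(1 + u\right) = \left(1 + u\right) \left(-5 + u\right)$)
$\left(-197\right) \left(-108\right) \left(- 8 z{\left(4 \right)}\right) = \left(-197\right) \left(-108\right) \left(- 8 \left(-5 + 4^{2} - 16\right)\right) = 21276 \left(- 8 \left(-5 + 16 - 16\right)\right) = 21276 \left(\left(-8\right) \left(-5\right)\right) = 21276 \cdot 40 = 851040$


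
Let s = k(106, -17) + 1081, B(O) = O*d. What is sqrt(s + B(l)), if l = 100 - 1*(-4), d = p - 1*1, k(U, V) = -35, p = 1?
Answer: sqrt(1046) ≈ 32.342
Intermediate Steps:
d = 0 (d = 1 - 1*1 = 1 - 1 = 0)
l = 104 (l = 100 + 4 = 104)
B(O) = 0 (B(O) = O*0 = 0)
s = 1046 (s = -35 + 1081 = 1046)
sqrt(s + B(l)) = sqrt(1046 + 0) = sqrt(1046)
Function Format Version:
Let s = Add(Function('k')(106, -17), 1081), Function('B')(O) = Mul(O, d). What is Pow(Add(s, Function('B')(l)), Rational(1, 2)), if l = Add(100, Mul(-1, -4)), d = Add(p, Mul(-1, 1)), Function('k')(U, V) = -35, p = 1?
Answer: Pow(1046, Rational(1, 2)) ≈ 32.342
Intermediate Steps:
d = 0 (d = Add(1, Mul(-1, 1)) = Add(1, -1) = 0)
l = 104 (l = Add(100, 4) = 104)
Function('B')(O) = 0 (Function('B')(O) = Mul(O, 0) = 0)
s = 1046 (s = Add(-35, 1081) = 1046)
Pow(Add(s, Function('B')(l)), Rational(1, 2)) = Pow(Add(1046, 0), Rational(1, 2)) = Pow(1046, Rational(1, 2))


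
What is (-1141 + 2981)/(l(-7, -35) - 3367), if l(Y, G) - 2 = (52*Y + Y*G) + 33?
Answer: -1840/3451 ≈ -0.53318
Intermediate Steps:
l(Y, G) = 35 + 52*Y + G*Y (l(Y, G) = 2 + ((52*Y + Y*G) + 33) = 2 + ((52*Y + G*Y) + 33) = 2 + (33 + 52*Y + G*Y) = 35 + 52*Y + G*Y)
(-1141 + 2981)/(l(-7, -35) - 3367) = (-1141 + 2981)/((35 + 52*(-7) - 35*(-7)) - 3367) = 1840/((35 - 364 + 245) - 3367) = 1840/(-84 - 3367) = 1840/(-3451) = 1840*(-1/3451) = -1840/3451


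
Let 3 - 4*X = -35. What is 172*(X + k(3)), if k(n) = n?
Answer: 2150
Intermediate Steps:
X = 19/2 (X = ¾ - ¼*(-35) = ¾ + 35/4 = 19/2 ≈ 9.5000)
172*(X + k(3)) = 172*(19/2 + 3) = 172*(25/2) = 2150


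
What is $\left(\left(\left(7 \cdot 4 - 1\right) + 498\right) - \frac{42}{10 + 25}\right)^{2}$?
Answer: $\frac{6859161}{25} \approx 2.7437 \cdot 10^{5}$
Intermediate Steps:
$\left(\left(\left(7 \cdot 4 - 1\right) + 498\right) - \frac{42}{10 + 25}\right)^{2} = \left(\left(\left(28 + \left(-1 + 0\right)\right) + 498\right) - \frac{42}{35}\right)^{2} = \left(\left(\left(28 - 1\right) + 498\right) - \frac{6}{5}\right)^{2} = \left(\left(27 + 498\right) - \frac{6}{5}\right)^{2} = \left(525 - \frac{6}{5}\right)^{2} = \left(\frac{2619}{5}\right)^{2} = \frac{6859161}{25}$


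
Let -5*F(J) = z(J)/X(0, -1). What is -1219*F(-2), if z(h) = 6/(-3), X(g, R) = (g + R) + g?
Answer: 2438/5 ≈ 487.60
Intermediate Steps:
X(g, R) = R + 2*g (X(g, R) = (R + g) + g = R + 2*g)
z(h) = -2 (z(h) = 6*(-⅓) = -2)
F(J) = -⅖ (F(J) = -(-2)/(5*(-1 + 2*0)) = -(-2)/(5*(-1 + 0)) = -(-2)/(5*(-1)) = -(-2)*(-1)/5 = -⅕*2 = -⅖)
-1219*F(-2) = -1219*(-⅖) = 2438/5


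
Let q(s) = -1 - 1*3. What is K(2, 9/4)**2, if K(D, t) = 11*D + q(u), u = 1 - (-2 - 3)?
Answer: 324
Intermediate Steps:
u = 6 (u = 1 - 1*(-5) = 1 + 5 = 6)
q(s) = -4 (q(s) = -1 - 3 = -4)
K(D, t) = -4 + 11*D (K(D, t) = 11*D - 4 = -4 + 11*D)
K(2, 9/4)**2 = (-4 + 11*2)**2 = (-4 + 22)**2 = 18**2 = 324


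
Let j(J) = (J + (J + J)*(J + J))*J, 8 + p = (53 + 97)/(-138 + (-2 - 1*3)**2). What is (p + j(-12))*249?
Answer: -190693662/113 ≈ -1.6876e+6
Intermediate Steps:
p = -1054/113 (p = -8 + (53 + 97)/(-138 + (-2 - 1*3)**2) = -8 + 150/(-138 + (-2 - 3)**2) = -8 + 150/(-138 + (-5)**2) = -8 + 150/(-138 + 25) = -8 + 150/(-113) = -8 + 150*(-1/113) = -8 - 150/113 = -1054/113 ≈ -9.3274)
j(J) = J*(J + 4*J**2) (j(J) = (J + (2*J)*(2*J))*J = (J + 4*J**2)*J = J*(J + 4*J**2))
(p + j(-12))*249 = (-1054/113 + (-12)**2*(1 + 4*(-12)))*249 = (-1054/113 + 144*(1 - 48))*249 = (-1054/113 + 144*(-47))*249 = (-1054/113 - 6768)*249 = -765838/113*249 = -190693662/113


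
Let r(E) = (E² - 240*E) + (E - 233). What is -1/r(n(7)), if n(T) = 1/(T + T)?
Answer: 196/49013 ≈ 0.0039989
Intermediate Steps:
n(T) = 1/(2*T)
r(E) = -233 + E² - 239*E (r(E) = (E² - 240*E) + (-233 + E) = -233 + E² - 239*E)
-1/r(n(7)) = -1/(-233 + ((½)/7)² - 239/(2*7)) = -1/(-233 + ((½)*(⅐))² - 239/(2*7)) = -1/(-233 + (1/14)² - 239*1/14) = -1/(-233 + 1/196 - 239/14) = -1/(-49013/196) = -1*(-196/49013) = 196/49013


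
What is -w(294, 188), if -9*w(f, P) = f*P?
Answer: 18424/3 ≈ 6141.3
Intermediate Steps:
w(f, P) = -P*f/9 (w(f, P) = -f*P/9 = -P*f/9)
-w(294, 188) = -(-1)*188*294/9 = -1*(-18424/3) = 18424/3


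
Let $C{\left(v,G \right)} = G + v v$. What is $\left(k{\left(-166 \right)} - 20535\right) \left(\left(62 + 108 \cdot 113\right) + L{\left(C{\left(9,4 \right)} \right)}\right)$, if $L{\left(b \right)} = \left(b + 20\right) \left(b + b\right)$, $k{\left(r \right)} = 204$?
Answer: $-612288396$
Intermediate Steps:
$C{\left(v,G \right)} = G + v^{2}$
$L{\left(b \right)} = 2 b \left(20 + b\right)$ ($L{\left(b \right)} = \left(20 + b\right) 2 b = 2 b \left(20 + b\right)$)
$\left(k{\left(-166 \right)} - 20535\right) \left(\left(62 + 108 \cdot 113\right) + L{\left(C{\left(9,4 \right)} \right)}\right) = \left(204 - 20535\right) \left(\left(62 + 108 \cdot 113\right) + 2 \left(4 + 9^{2}\right) \left(20 + \left(4 + 9^{2}\right)\right)\right) = - 20331 \left(\left(62 + 12204\right) + 2 \left(4 + 81\right) \left(20 + \left(4 + 81\right)\right)\right) = - 20331 \left(12266 + 2 \cdot 85 \left(20 + 85\right)\right) = - 20331 \left(12266 + 2 \cdot 85 \cdot 105\right) = - 20331 \left(12266 + 17850\right) = \left(-20331\right) 30116 = -612288396$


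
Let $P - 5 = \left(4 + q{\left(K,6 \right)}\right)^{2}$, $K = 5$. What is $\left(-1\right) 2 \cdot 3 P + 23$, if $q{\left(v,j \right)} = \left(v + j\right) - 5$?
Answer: $-607$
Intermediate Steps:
$q{\left(v,j \right)} = -5 + j + v$ ($q{\left(v,j \right)} = \left(j + v\right) - 5 = -5 + j + v$)
$P = 105$ ($P = 5 + \left(4 + \left(-5 + 6 + 5\right)\right)^{2} = 5 + \left(4 + 6\right)^{2} = 5 + 10^{2} = 5 + 100 = 105$)
$\left(-1\right) 2 \cdot 3 P + 23 = \left(-1\right) 2 \cdot 3 \cdot 105 + 23 = \left(-2\right) 3 \cdot 105 + 23 = \left(-6\right) 105 + 23 = -630 + 23 = -607$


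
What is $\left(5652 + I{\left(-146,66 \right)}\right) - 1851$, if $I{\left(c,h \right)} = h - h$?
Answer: $3801$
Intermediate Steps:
$I{\left(c,h \right)} = 0$
$\left(5652 + I{\left(-146,66 \right)}\right) - 1851 = \left(5652 + 0\right) - 1851 = 5652 - 1851 = 3801$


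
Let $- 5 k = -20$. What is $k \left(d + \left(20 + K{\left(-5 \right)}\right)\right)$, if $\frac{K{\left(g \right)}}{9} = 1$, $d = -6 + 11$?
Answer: $136$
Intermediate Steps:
$k = 4$ ($k = \left(- \frac{1}{5}\right) \left(-20\right) = 4$)
$d = 5$
$K{\left(g \right)} = 9$ ($K{\left(g \right)} = 9 \cdot 1 = 9$)
$k \left(d + \left(20 + K{\left(-5 \right)}\right)\right) = 4 \left(5 + \left(20 + 9\right)\right) = 4 \left(5 + 29\right) = 4 \cdot 34 = 136$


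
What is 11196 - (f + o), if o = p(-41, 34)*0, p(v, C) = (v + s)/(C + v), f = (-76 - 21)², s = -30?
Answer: 1787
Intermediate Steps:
f = 9409 (f = (-97)² = 9409)
p(v, C) = (-30 + v)/(C + v) (p(v, C) = (v - 30)/(C + v) = (-30 + v)/(C + v))
o = 0 (o = ((-30 - 41)/(34 - 41))*0 = (-71/(-7))*0 = -⅐*(-71)*0 = (71/7)*0 = 0)
11196 - (f + o) = 11196 - (9409 + 0) = 11196 - 1*9409 = 11196 - 9409 = 1787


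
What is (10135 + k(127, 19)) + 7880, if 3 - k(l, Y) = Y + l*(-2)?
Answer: 18253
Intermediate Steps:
k(l, Y) = 3 - Y + 2*l (k(l, Y) = 3 - (Y + l*(-2)) = 3 - (Y - 2*l) = 3 + (-Y + 2*l) = 3 - Y + 2*l)
(10135 + k(127, 19)) + 7880 = (10135 + (3 - 1*19 + 2*127)) + 7880 = (10135 + (3 - 19 + 254)) + 7880 = (10135 + 238) + 7880 = 10373 + 7880 = 18253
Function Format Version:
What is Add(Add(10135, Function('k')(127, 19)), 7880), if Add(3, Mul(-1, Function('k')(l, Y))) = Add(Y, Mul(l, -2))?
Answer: 18253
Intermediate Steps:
Function('k')(l, Y) = Add(3, Mul(-1, Y), Mul(2, l)) (Function('k')(l, Y) = Add(3, Mul(-1, Add(Y, Mul(l, -2)))) = Add(3, Mul(-1, Add(Y, Mul(-2, l)))) = Add(3, Add(Mul(-1, Y), Mul(2, l))) = Add(3, Mul(-1, Y), Mul(2, l)))
Add(Add(10135, Function('k')(127, 19)), 7880) = Add(Add(10135, Add(3, Mul(-1, 19), Mul(2, 127))), 7880) = Add(Add(10135, Add(3, -19, 254)), 7880) = Add(Add(10135, 238), 7880) = Add(10373, 7880) = 18253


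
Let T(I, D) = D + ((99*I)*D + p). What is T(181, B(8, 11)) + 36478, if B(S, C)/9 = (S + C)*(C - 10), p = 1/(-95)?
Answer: 294575809/95 ≈ 3.1008e+6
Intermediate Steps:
p = -1/95 ≈ -0.010526
B(S, C) = 9*(-10 + C)*(C + S) (B(S, C) = 9*((S + C)*(C - 10)) = 9*((C + S)*(-10 + C)) = 9*((-10 + C)*(C + S)) = 9*(-10 + C)*(C + S))
T(I, D) = -1/95 + D + 99*D*I (T(I, D) = D + ((99*I)*D - 1/95) = D + (99*D*I - 1/95) = D + (-1/95 + 99*D*I) = -1/95 + D + 99*D*I)
T(181, B(8, 11)) + 36478 = (-1/95 + (-90*11 - 90*8 + 9*11² + 9*11*8) + 99*(-90*11 - 90*8 + 9*11² + 9*11*8)*181) + 36478 = (-1/95 + (-990 - 720 + 9*121 + 792) + 99*(-990 - 720 + 9*121 + 792)*181) + 36478 = (-1/95 + (-990 - 720 + 1089 + 792) + 99*(-990 - 720 + 1089 + 792)*181) + 36478 = (-1/95 + 171 + 99*171*181) + 36478 = (-1/95 + 171 + 3064149) + 36478 = 291110399/95 + 36478 = 294575809/95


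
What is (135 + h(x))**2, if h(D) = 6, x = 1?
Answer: 19881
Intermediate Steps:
(135 + h(x))**2 = (135 + 6)**2 = 141**2 = 19881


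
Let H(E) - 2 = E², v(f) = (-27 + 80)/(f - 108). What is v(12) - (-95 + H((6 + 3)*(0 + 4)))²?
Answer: -138932117/96 ≈ -1.4472e+6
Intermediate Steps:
v(f) = 53/(-108 + f)
H(E) = 2 + E²
v(12) - (-95 + H((6 + 3)*(0 + 4)))² = 53/(-108 + 12) - (-95 + (2 + ((6 + 3)*(0 + 4))²))² = 53/(-96) - (-95 + (2 + (9*4)²))² = 53*(-1/96) - (-95 + (2 + 36²))² = -53/96 - (-95 + (2 + 1296))² = -53/96 - (-95 + 1298)² = -53/96 - 1*1203² = -53/96 - 1*1447209 = -53/96 - 1447209 = -138932117/96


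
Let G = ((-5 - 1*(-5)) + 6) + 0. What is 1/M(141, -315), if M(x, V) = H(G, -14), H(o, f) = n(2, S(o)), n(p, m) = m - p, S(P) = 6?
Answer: 1/4 ≈ 0.25000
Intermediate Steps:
G = 6 (G = ((-5 + 5) + 6) + 0 = (0 + 6) + 0 = 6 + 0 = 6)
H(o, f) = 4 (H(o, f) = 6 - 1*2 = 6 - 2 = 4)
M(x, V) = 4
1/M(141, -315) = 1/4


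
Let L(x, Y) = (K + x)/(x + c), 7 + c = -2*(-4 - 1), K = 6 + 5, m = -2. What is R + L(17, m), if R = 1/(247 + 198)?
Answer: 624/445 ≈ 1.4022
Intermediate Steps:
K = 11
c = 3 (c = -7 - 2*(-4 - 1) = -7 - 2*(-5) = -7 + 10 = 3)
L(x, Y) = (11 + x)/(3 + x) (L(x, Y) = (11 + x)/(x + 3) = (11 + x)/(3 + x))
R = 1/445 ≈ 0.0022472
R + L(17, m) = 1/445 + (11 + 17)/(3 + 17) = 1/445 + 28/20 = 1/445 + (1/20)*28 = 1/445 + 7/5 = 624/445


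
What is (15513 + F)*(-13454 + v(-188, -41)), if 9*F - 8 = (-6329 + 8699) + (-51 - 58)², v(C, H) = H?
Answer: -692185540/3 ≈ -2.3073e+8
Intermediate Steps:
F = 4753/3 (F = 8/9 + ((-6329 + 8699) + (-51 - 58)²)/9 = 8/9 + (2370 + (-109)²)/9 = 8/9 + (2370 + 11881)/9 = 8/9 + (⅑)*14251 = 8/9 + 14251/9 = 4753/3 ≈ 1584.3)
(15513 + F)*(-13454 + v(-188, -41)) = (15513 + 4753/3)*(-13454 - 41) = (51292/3)*(-13495) = -692185540/3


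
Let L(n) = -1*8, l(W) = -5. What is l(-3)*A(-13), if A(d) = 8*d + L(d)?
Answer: 560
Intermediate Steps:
L(n) = -8
A(d) = -8 + 8*d (A(d) = 8*d - 8 = -8 + 8*d)
l(-3)*A(-13) = -5*(-8 + 8*(-13)) = -5*(-8 - 104) = -5*(-112) = 560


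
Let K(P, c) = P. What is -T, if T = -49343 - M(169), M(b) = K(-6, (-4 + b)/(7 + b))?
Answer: 49337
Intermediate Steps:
M(b) = -6
T = -49337 (T = -49343 - 1*(-6) = -49343 + 6 = -49337)
-T = -1*(-49337) = 49337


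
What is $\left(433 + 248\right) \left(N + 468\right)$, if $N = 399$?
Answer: $590427$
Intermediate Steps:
$\left(433 + 248\right) \left(N + 468\right) = \left(433 + 248\right) \left(399 + 468\right) = 681 \cdot 867 = 590427$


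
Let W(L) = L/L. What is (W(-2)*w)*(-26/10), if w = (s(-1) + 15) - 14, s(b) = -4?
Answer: 39/5 ≈ 7.8000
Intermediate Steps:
W(L) = 1
w = -3 (w = (-4 + 15) - 14 = 11 - 14 = -3)
(W(-2)*w)*(-26/10) = (1*(-3))*(-26/10) = -(-78)/10 = -3*(-13/5) = 39/5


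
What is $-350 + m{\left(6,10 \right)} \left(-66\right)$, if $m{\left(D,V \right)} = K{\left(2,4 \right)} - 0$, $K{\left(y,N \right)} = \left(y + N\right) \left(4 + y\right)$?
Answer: $-2726$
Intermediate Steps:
$K{\left(y,N \right)} = \left(4 + y\right) \left(N + y\right)$ ($K{\left(y,N \right)} = \left(N + y\right) \left(4 + y\right) = \left(4 + y\right) \left(N + y\right)$)
$m{\left(D,V \right)} = 36$ ($m{\left(D,V \right)} = \left(2^{2} + 4 \cdot 4 + 4 \cdot 2 + 4 \cdot 2\right) - 0 = \left(4 + 16 + 8 + 8\right) + 0 = 36 + 0 = 36$)
$-350 + m{\left(6,10 \right)} \left(-66\right) = -350 + 36 \left(-66\right) = -350 - 2376 = -2726$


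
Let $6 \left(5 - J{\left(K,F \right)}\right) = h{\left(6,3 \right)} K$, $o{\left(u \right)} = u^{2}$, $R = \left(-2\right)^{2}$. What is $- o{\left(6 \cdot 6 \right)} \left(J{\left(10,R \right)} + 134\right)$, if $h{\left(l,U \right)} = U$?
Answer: $-173664$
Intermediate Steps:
$R = 4$
$J{\left(K,F \right)} = 5 - \frac{K}{2}$ ($J{\left(K,F \right)} = 5 - \frac{3 K}{6} = 5 - \frac{K}{2}$)
$- o{\left(6 \cdot 6 \right)} \left(J{\left(10,R \right)} + 134\right) = - \left(6 \cdot 6\right)^{2} \left(\left(5 - 5\right) + 134\right) = - 36^{2} \left(\left(5 - 5\right) + 134\right) = \left(-1\right) 1296 \left(0 + 134\right) = \left(-1296\right) 134 = -173664$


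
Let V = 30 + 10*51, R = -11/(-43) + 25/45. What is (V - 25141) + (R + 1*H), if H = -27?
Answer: -9530722/387 ≈ -24627.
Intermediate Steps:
R = 314/387 (R = -11*(-1/43) + 25*(1/45) = 11/43 + 5/9 = 314/387 ≈ 0.81137)
V = 540 (V = 30 + 510 = 540)
(V - 25141) + (R + 1*H) = (540 - 25141) + (314/387 + 1*(-27)) = -24601 + (314/387 - 27) = -24601 - 10135/387 = -9530722/387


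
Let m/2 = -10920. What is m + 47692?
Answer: 25852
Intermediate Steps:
m = -21840 (m = 2*(-10920) = -21840)
m + 47692 = -21840 + 47692 = 25852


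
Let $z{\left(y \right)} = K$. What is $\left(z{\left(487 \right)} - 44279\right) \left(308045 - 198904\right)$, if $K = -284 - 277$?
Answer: $-4893882440$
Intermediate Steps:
$K = -561$ ($K = -284 - 277 = -561$)
$z{\left(y \right)} = -561$
$\left(z{\left(487 \right)} - 44279\right) \left(308045 - 198904\right) = \left(-561 - 44279\right) \left(308045 - 198904\right) = \left(-44840\right) 109141 = -4893882440$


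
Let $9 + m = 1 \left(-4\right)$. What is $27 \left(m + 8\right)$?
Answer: $-135$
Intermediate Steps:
$m = -13$ ($m = -9 + 1 \left(-4\right) = -9 - 4 = -13$)
$27 \left(m + 8\right) = 27 \left(-13 + 8\right) = 27 \left(-5\right) = -135$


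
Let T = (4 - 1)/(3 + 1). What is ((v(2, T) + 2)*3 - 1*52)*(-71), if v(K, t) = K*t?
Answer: 5893/2 ≈ 2946.5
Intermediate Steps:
T = ¾ (T = 3/4 = 3*(¼) = ¾ ≈ 0.75000)
((v(2, T) + 2)*3 - 1*52)*(-71) = ((2*(¾) + 2)*3 - 1*52)*(-71) = ((3/2 + 2)*3 - 52)*(-71) = ((7/2)*3 - 52)*(-71) = (21/2 - 52)*(-71) = -83/2*(-71) = 5893/2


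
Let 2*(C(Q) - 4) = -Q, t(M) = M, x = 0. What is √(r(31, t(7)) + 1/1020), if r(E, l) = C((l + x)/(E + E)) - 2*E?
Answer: I*√14511319170/15810 ≈ 7.6194*I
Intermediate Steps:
C(Q) = 4 - Q/2 (C(Q) = 4 + (-Q)/2 = 4 - Q/2)
r(E, l) = 4 - 2*E - l/(4*E) (r(E, l) = (4 - (l + 0)/(2*(E + E))) - 2*E = (4 - l/(2*(2*E))) - 2*E = (4 - l*1/(2*E)/2) - 2*E = (4 - l/(4*E)) - 2*E = 4 - 2*E - l/(4*E))
√(r(31, t(7)) + 1/1020) = √((4 - 2*31 - ¼*7/31) + 1/1020) = √((4 - 62 - ¼*7*1/31) + 1/1020) = √((4 - 62 - 7/124) + 1/1020) = √(-7199/124 + 1/1020) = √(-917857/15810) = I*√14511319170/15810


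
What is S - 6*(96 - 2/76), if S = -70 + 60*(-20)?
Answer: -35071/19 ≈ -1845.8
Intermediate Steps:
S = -1270 (S = -70 - 1200 = -1270)
S - 6*(96 - 2/76) = -1270 - 6*(96 - 2/76) = -1270 - 6*(96 - 2*1/76) = -1270 - 6*(96 - 1/38) = -1270 - 6*3647/38 = -1270 - 10941/19 = -35071/19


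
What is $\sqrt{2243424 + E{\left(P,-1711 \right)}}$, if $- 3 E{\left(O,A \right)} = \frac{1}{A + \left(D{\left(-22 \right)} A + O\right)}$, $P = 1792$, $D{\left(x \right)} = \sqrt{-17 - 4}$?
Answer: $\sqrt{2243424 - \frac{1}{243 - 5133 i \sqrt{21}}} \approx 1497.8 - 1.0 \cdot 10^{-8} i$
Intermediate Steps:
$D{\left(x \right)} = i \sqrt{21}$ ($D{\left(x \right)} = \sqrt{-21} = i \sqrt{21}$)
$E{\left(O,A \right)} = - \frac{1}{3 \left(A + O + i A \sqrt{21}\right)}$ ($E{\left(O,A \right)} = - \frac{1}{3 \left(A + \left(i \sqrt{21} A + O\right)\right)} = - \frac{1}{3 \left(A + \left(i A \sqrt{21} + O\right)\right)} = - \frac{1}{3 \left(A + \left(O + i A \sqrt{21}\right)\right)} = - \frac{1}{3 \left(A + O + i A \sqrt{21}\right)}$)
$\sqrt{2243424 + E{\left(P,-1711 \right)}} = \sqrt{2243424 - \frac{1}{3 \left(-1711\right) + 3 \cdot 1792 + 3 i \left(-1711\right) \sqrt{21}}} = \sqrt{2243424 - \frac{1}{-5133 + 5376 - 5133 i \sqrt{21}}} = \sqrt{2243424 - \frac{1}{243 - 5133 i \sqrt{21}}}$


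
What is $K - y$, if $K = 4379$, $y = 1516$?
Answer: $2863$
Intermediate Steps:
$K - y = 4379 - 1516 = 2863$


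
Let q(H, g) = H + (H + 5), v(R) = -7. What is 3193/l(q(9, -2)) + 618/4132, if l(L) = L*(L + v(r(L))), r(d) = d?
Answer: 3355225/380144 ≈ 8.8262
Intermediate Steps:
q(H, g) = 5 + 2*H (q(H, g) = H + (5 + H) = 5 + 2*H)
l(L) = L*(-7 + L) (l(L) = L*(L - 7) = L*(-7 + L))
3193/l(q(9, -2)) + 618/4132 = 3193/(((5 + 2*9)*(-7 + (5 + 2*9)))) + 618/4132 = 3193/(((5 + 18)*(-7 + (5 + 18)))) + 618*(1/4132) = 3193/((23*(-7 + 23))) + 309/2066 = 3193/((23*16)) + 309/2066 = 3193/368 + 309/2066 = 3355225/380144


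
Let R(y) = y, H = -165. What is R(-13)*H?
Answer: 2145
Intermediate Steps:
R(-13)*H = -13*(-165) = 2145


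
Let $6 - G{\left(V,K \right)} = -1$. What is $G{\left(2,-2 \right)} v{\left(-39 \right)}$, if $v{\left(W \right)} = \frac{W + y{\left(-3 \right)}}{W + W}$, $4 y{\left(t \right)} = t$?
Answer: $\frac{371}{104} \approx 3.5673$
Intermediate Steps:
$y{\left(t \right)} = \frac{t}{4}$
$v{\left(W \right)} = \frac{- \frac{3}{4} + W}{2 W}$ ($v{\left(W \right)} = \frac{W + \frac{1}{4} \left(-3\right)}{W + W} = \frac{W - \frac{3}{4}}{2 W} = \left(- \frac{3}{4} + W\right) \frac{1}{2 W} = \frac{- \frac{3}{4} + W}{2 W}$)
$G{\left(V,K \right)} = 7$ ($G{\left(V,K \right)} = 6 - -1 = 6 + 1 = 7$)
$G{\left(2,-2 \right)} v{\left(-39 \right)} = 7 \frac{-3 + 4 \left(-39\right)}{8 \left(-39\right)} = 7 \cdot \frac{1}{8} \left(- \frac{1}{39}\right) \left(-3 - 156\right) = 7 \cdot \frac{1}{8} \left(- \frac{1}{39}\right) \left(-159\right) = 7 \cdot \frac{53}{104} = \frac{371}{104}$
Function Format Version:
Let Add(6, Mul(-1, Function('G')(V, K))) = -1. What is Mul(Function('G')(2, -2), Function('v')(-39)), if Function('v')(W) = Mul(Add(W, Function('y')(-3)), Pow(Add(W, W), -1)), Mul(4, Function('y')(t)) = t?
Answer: Rational(371, 104) ≈ 3.5673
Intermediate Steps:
Function('y')(t) = Mul(Rational(1, 4), t)
Function('v')(W) = Mul(Rational(1, 2), Pow(W, -1), Add(Rational(-3, 4), W)) (Function('v')(W) = Mul(Add(W, Mul(Rational(1, 4), -3)), Pow(Add(W, W), -1)) = Mul(Add(W, Rational(-3, 4)), Pow(Mul(2, W), -1)) = Mul(Add(Rational(-3, 4), W), Mul(Rational(1, 2), Pow(W, -1))) = Mul(Rational(1, 2), Pow(W, -1), Add(Rational(-3, 4), W)))
Function('G')(V, K) = 7 (Function('G')(V, K) = Add(6, Mul(-1, -1)) = Add(6, 1) = 7)
Mul(Function('G')(2, -2), Function('v')(-39)) = Mul(7, Mul(Rational(1, 8), Pow(-39, -1), Add(-3, Mul(4, -39)))) = Mul(7, Mul(Rational(1, 8), Rational(-1, 39), Add(-3, -156))) = Mul(7, Mul(Rational(1, 8), Rational(-1, 39), -159)) = Mul(7, Rational(53, 104)) = Rational(371, 104)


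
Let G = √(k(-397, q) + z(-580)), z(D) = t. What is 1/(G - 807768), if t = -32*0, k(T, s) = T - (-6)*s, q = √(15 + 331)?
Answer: -1/(807768 - I*√(397 - 6*√346)) ≈ -1.238e-6 - 2.5891e-11*I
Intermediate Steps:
q = √346 ≈ 18.601
k(T, s) = T + 6*s
t = 0
z(D) = 0
G = √(-397 + 6*√346) (G = √((-397 + 6*√346) + 0) = √(-397 + 6*√346) ≈ 16.894*I)
1/(G - 807768) = 1/(√(-397 + 6*√346) - 807768) = 1/(-807768 + √(-397 + 6*√346))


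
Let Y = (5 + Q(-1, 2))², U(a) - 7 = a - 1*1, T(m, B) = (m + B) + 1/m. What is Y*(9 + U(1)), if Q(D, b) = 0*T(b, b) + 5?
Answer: 1600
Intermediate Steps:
T(m, B) = B + m + 1/m (T(m, B) = (B + m) + 1/m = B + m + 1/m)
Q(D, b) = 5 (Q(D, b) = 0*(b + b + 1/b) + 5 = 0*(1/b + 2*b) + 5 = 0 + 5 = 5)
U(a) = 6 + a (U(a) = 7 + (a - 1*1) = 7 + (a - 1) = 7 + (-1 + a) = 6 + a)
Y = 100 (Y = (5 + 5)² = 10² = 100)
Y*(9 + U(1)) = 100*(9 + (6 + 1)) = 100*(9 + 7) = 100*16 = 1600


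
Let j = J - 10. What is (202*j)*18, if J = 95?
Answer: 309060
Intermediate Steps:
j = 85 (j = 95 - 10 = 85)
(202*j)*18 = (202*85)*18 = 17170*18 = 309060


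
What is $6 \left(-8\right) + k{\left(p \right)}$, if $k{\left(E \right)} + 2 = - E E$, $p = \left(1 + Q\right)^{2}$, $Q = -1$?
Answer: $-50$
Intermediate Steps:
$p = 0$ ($p = \left(1 - 1\right)^{2} = 0^{2} = 0$)
$k{\left(E \right)} = -2 - E^{2}$ ($k{\left(E \right)} = -2 - E E = -2 - E^{2}$)
$6 \left(-8\right) + k{\left(p \right)} = 6 \left(-8\right) - 2 = -48 - 2 = -50$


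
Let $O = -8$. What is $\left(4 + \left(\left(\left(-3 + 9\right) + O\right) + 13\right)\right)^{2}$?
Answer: $225$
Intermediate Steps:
$\left(4 + \left(\left(\left(-3 + 9\right) + O\right) + 13\right)\right)^{2} = \left(4 + \left(\left(\left(-3 + 9\right) - 8\right) + 13\right)\right)^{2} = \left(4 + \left(\left(6 - 8\right) + 13\right)\right)^{2} = \left(4 + \left(-2 + 13\right)\right)^{2} = \left(4 + 11\right)^{2} = 15^{2} = 225$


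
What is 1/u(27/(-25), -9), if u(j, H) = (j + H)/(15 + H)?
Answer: -25/42 ≈ -0.59524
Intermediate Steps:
u(j, H) = (H + j)/(15 + H)
1/u(27/(-25), -9) = 1/((-9 + 27/(-25))/(15 - 9)) = 1/((-9 + 27*(-1/25))/6) = 1/((-9 - 27/25)/6) = 1/((1/6)*(-252/25)) = 1/(-42/25) = -25/42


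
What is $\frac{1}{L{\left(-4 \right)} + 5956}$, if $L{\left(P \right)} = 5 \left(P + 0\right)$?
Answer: $\frac{1}{5936} \approx 0.00016846$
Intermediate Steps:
$L{\left(P \right)} = 5 P$
$\frac{1}{L{\left(-4 \right)} + 5956} = \frac{1}{5 \left(-4\right) + 5956} = \frac{1}{-20 + 5956} = \frac{1}{5936}$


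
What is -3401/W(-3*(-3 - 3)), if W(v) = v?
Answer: -3401/18 ≈ -188.94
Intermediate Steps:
-3401/W(-3*(-3 - 3)) = -3401*(-1/(3*(-3 - 3))) = -3401/((-3*(-6))) = -3401/18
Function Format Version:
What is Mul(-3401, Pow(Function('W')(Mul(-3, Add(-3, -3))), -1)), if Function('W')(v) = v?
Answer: Rational(-3401, 18) ≈ -188.94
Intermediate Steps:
Mul(-3401, Pow(Function('W')(Mul(-3, Add(-3, -3))), -1)) = Mul(-3401, Pow(Mul(-3, Add(-3, -3)), -1)) = Mul(-3401, Pow(Mul(-3, -6), -1)) = Mul(-3401, Pow(18, -1)) = Mul(-3401, Rational(1, 18)) = Rational(-3401, 18)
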